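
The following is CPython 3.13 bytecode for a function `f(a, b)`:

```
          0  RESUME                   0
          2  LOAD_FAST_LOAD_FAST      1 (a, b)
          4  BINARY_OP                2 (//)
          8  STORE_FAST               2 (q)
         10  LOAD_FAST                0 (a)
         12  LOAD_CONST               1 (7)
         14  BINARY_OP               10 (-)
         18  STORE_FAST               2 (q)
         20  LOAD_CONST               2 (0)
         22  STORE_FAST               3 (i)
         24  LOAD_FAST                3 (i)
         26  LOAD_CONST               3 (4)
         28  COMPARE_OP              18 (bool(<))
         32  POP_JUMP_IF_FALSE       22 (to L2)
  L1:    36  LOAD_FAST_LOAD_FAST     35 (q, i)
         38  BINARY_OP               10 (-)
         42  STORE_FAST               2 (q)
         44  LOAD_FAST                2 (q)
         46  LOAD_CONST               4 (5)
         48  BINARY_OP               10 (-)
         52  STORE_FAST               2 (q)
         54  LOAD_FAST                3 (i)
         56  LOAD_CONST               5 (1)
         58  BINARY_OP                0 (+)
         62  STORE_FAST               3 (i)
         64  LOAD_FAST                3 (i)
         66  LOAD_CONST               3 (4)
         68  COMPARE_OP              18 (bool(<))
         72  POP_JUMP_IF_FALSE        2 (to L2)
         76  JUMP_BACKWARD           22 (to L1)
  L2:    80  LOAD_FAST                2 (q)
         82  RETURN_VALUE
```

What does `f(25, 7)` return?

-8

LOAD_FAST_LOAD_FAST a,b → push 25,7
BINARY_OP // → 25 // 7 = 3
STORE_FAST q → q=3
LOAD_FAST a → push 25
LOAD_CONST → push 7
BINARY_OP - → 25 - 7 = 18
STORE_FAST q → q=18
LOAD_CONST → push 0
STORE_FAST i → i=0
LOAD_FAST i → push 0
LOAD_CONST → push 4
COMPARE_OP bool(<) → 0 vs 4 = True
POP_JUMP_IF_FALSE → pop True; no jump
LOAD_FAST_LOAD_FAST q,i → push 18,0
BINARY_OP - → 18 - 0 = 18
STORE_FAST q → q=18
LOAD_FAST q → push 18
LOAD_CONST → push 5
BINARY_OP - → 18 - 5 = 13
STORE_FAST q → q=13
LOAD_FAST i → push 0
LOAD_CONST → push 1
BINARY_OP + → 0 + 1 = 1
STORE_FAST i → i=1
LOAD_FAST i → push 1
LOAD_CONST → push 4
COMPARE_OP bool(<) → 1 vs 4 = True
POP_JUMP_IF_FALSE → pop True; no jump
LOAD_FAST_LOAD_FAST q,i → push 13,1
BINARY_OP - → 13 - 1 = 12
STORE_FAST q → q=12
LOAD_FAST q → push 12
LOAD_CONST → push 5
BINARY_OP - → 12 - 5 = 7
STORE_FAST q → q=7
LOAD_FAST i → push 1
LOAD_CONST → push 1
BINARY_OP + → 1 + 1 = 2
STORE_FAST i → i=2
LOAD_FAST i → push 2
LOAD_CONST → push 4
COMPARE_OP bool(<) → 2 vs 4 = True
POP_JUMP_IF_FALSE → pop True; no jump
LOAD_FAST_LOAD_FAST q,i → push 7,2
BINARY_OP - → 7 - 2 = 5
STORE_FAST q → q=5
LOAD_FAST q → push 5
LOAD_CONST → push 5
BINARY_OP - → 5 - 5 = 0
STORE_FAST q → q=0
LOAD_FAST i → push 2
LOAD_CONST → push 1
BINARY_OP + → 2 + 1 = 3
STORE_FAST i → i=3
LOAD_FAST i → push 3
LOAD_CONST → push 4
COMPARE_OP bool(<) → 3 vs 4 = True
POP_JUMP_IF_FALSE → pop True; no jump
LOAD_FAST_LOAD_FAST q,i → push 0,3
BINARY_OP - → 0 - 3 = -3
STORE_FAST q → q=-3
LOAD_FAST q → push -3
LOAD_CONST → push 5
BINARY_OP - → -3 - 5 = -8
STORE_FAST q → q=-8
LOAD_FAST i → push 3
LOAD_CONST → push 1
BINARY_OP + → 3 + 1 = 4
STORE_FAST i → i=4
LOAD_FAST i → push 4
LOAD_CONST → push 4
COMPARE_OP bool(<) → 4 vs 4 = False
POP_JUMP_IF_FALSE → pop False; jump
LOAD_FAST q → push -8
RETURN_VALUE → return -8.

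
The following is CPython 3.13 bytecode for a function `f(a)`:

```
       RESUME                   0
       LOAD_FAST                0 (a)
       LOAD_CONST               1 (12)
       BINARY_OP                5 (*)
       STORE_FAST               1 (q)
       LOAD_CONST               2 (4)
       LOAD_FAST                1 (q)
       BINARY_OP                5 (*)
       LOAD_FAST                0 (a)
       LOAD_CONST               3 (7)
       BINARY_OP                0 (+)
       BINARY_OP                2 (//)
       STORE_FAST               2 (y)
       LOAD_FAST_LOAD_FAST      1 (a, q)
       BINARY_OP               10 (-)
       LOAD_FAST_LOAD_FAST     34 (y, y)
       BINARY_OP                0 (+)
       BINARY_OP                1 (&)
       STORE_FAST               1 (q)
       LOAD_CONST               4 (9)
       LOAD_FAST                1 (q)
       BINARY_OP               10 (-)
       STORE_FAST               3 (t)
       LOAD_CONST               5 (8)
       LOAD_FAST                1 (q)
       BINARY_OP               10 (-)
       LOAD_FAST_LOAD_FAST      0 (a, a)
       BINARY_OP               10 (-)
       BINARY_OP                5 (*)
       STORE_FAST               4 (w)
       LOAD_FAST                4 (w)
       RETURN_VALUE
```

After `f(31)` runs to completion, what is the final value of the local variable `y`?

39

LOAD_FAST a → push 31. Stack: [31]
LOAD_CONST → push 12. Stack: [31, 12]
BINARY_OP * → 31 * 12 = 372. Stack: [372]
STORE_FAST q → q=372. Stack: []
LOAD_CONST → push 4. Stack: [4]
LOAD_FAST q → push 372. Stack: [4, 372]
BINARY_OP * → 4 * 372 = 1488. Stack: [1488]
LOAD_FAST a → push 31. Stack: [1488, 31]
LOAD_CONST → push 7. Stack: [1488, 31, 7]
BINARY_OP + → 31 + 7 = 38. Stack: [1488, 38]
BINARY_OP // → 1488 // 38 = 39. Stack: [39]
STORE_FAST y → y=39. Stack: []
LOAD_FAST_LOAD_FAST a,q → push 31,372. Stack: [31, 372]
BINARY_OP - → 31 - 372 = -341. Stack: [-341]
LOAD_FAST_LOAD_FAST y,y → push 39,39. Stack: [-341, 39, 39]
BINARY_OP + → 39 + 39 = 78. Stack: [-341, 78]
BINARY_OP & → -341 & 78 = 10. Stack: [10]
STORE_FAST q → q=10. Stack: []
LOAD_CONST → push 9. Stack: [9]
LOAD_FAST q → push 10. Stack: [9, 10]
BINARY_OP - → 9 - 10 = -1. Stack: [-1]
STORE_FAST t → t=-1. Stack: []
LOAD_CONST → push 8. Stack: [8]
LOAD_FAST q → push 10. Stack: [8, 10]
BINARY_OP - → 8 - 10 = -2. Stack: [-2]
LOAD_FAST_LOAD_FAST a,a → push 31,31. Stack: [-2, 31, 31]
BINARY_OP - → 31 - 31 = 0. Stack: [-2, 0]
BINARY_OP * → -2 * 0 = 0. Stack: [0]
STORE_FAST w → w=0. Stack: []
LOAD_FAST w → push 0. Stack: [0]
RETURN_VALUE → return 0.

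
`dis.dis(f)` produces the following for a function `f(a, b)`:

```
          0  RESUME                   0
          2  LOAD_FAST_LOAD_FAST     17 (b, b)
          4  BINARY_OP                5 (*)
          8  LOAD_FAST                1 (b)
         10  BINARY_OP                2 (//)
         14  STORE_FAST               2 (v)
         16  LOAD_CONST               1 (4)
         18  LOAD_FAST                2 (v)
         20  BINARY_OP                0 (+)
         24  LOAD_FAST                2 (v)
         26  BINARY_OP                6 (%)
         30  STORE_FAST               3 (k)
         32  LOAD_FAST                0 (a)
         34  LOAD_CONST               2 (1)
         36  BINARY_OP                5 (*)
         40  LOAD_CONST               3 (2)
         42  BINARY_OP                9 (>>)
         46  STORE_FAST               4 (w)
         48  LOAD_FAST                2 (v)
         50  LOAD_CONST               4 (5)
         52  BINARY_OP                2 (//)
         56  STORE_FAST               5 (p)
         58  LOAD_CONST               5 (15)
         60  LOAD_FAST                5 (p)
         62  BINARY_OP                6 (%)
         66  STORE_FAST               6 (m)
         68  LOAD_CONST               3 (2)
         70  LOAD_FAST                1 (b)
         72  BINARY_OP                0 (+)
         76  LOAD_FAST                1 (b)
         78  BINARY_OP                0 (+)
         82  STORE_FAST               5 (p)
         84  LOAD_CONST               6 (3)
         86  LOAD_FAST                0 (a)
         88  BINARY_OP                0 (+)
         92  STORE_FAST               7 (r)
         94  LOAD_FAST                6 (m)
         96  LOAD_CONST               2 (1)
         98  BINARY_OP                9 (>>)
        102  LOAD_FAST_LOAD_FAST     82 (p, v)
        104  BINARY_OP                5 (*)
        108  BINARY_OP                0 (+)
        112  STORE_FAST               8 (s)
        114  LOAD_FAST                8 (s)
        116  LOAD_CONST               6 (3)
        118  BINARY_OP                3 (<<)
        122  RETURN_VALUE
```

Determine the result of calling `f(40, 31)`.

15880

LOAD_FAST_LOAD_FAST b,b → push 31,31. Stack: [31, 31]
BINARY_OP * → 31 * 31 = 961. Stack: [961]
LOAD_FAST b → push 31. Stack: [961, 31]
BINARY_OP // → 961 // 31 = 31. Stack: [31]
STORE_FAST v → v=31. Stack: []
LOAD_CONST → push 4. Stack: [4]
LOAD_FAST v → push 31. Stack: [4, 31]
BINARY_OP + → 4 + 31 = 35. Stack: [35]
LOAD_FAST v → push 31. Stack: [35, 31]
BINARY_OP % → 35 % 31 = 4. Stack: [4]
STORE_FAST k → k=4. Stack: []
LOAD_FAST a → push 40. Stack: [40]
LOAD_CONST → push 1. Stack: [40, 1]
BINARY_OP * → 40 * 1 = 40. Stack: [40]
LOAD_CONST → push 2. Stack: [40, 2]
BINARY_OP >> → 40 >> 2 = 10. Stack: [10]
STORE_FAST w → w=10. Stack: []
LOAD_FAST v → push 31. Stack: [31]
LOAD_CONST → push 5. Stack: [31, 5]
BINARY_OP // → 31 // 5 = 6. Stack: [6]
STORE_FAST p → p=6. Stack: []
LOAD_CONST → push 15. Stack: [15]
LOAD_FAST p → push 6. Stack: [15, 6]
BINARY_OP % → 15 % 6 = 3. Stack: [3]
STORE_FAST m → m=3. Stack: []
LOAD_CONST → push 2. Stack: [2]
LOAD_FAST b → push 31. Stack: [2, 31]
BINARY_OP + → 2 + 31 = 33. Stack: [33]
LOAD_FAST b → push 31. Stack: [33, 31]
BINARY_OP + → 33 + 31 = 64. Stack: [64]
STORE_FAST p → p=64. Stack: []
LOAD_CONST → push 3. Stack: [3]
LOAD_FAST a → push 40. Stack: [3, 40]
BINARY_OP + → 3 + 40 = 43. Stack: [43]
STORE_FAST r → r=43. Stack: []
LOAD_FAST m → push 3. Stack: [3]
LOAD_CONST → push 1. Stack: [3, 1]
BINARY_OP >> → 3 >> 1 = 1. Stack: [1]
LOAD_FAST_LOAD_FAST p,v → push 64,31. Stack: [1, 64, 31]
BINARY_OP * → 64 * 31 = 1984. Stack: [1, 1984]
BINARY_OP + → 1 + 1984 = 1985. Stack: [1985]
STORE_FAST s → s=1985. Stack: []
LOAD_FAST s → push 1985. Stack: [1985]
LOAD_CONST → push 3. Stack: [1985, 3]
BINARY_OP << → 1985 << 3 = 15880. Stack: [15880]
RETURN_VALUE → return 15880.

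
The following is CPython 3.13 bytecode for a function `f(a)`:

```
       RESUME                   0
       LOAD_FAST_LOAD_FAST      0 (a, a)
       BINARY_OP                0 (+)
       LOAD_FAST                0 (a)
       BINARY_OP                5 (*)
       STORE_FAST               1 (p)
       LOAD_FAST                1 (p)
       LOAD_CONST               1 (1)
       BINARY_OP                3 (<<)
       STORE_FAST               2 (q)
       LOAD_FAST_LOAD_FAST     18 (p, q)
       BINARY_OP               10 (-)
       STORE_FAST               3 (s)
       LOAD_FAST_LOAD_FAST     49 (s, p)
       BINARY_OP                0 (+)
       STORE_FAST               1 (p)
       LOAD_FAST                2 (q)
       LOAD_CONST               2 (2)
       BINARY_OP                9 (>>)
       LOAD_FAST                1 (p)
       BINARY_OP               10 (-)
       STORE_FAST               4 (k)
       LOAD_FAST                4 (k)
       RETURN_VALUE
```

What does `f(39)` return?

1521

LOAD_FAST_LOAD_FAST a,a → push 39,39. Stack: [39, 39]
BINARY_OP + → 39 + 39 = 78. Stack: [78]
LOAD_FAST a → push 39. Stack: [78, 39]
BINARY_OP * → 78 * 39 = 3042. Stack: [3042]
STORE_FAST p → p=3042. Stack: []
LOAD_FAST p → push 3042. Stack: [3042]
LOAD_CONST → push 1. Stack: [3042, 1]
BINARY_OP << → 3042 << 1 = 6084. Stack: [6084]
STORE_FAST q → q=6084. Stack: []
LOAD_FAST_LOAD_FAST p,q → push 3042,6084. Stack: [3042, 6084]
BINARY_OP - → 3042 - 6084 = -3042. Stack: [-3042]
STORE_FAST s → s=-3042. Stack: []
LOAD_FAST_LOAD_FAST s,p → push -3042,3042. Stack: [-3042, 3042]
BINARY_OP + → -3042 + 3042 = 0. Stack: [0]
STORE_FAST p → p=0. Stack: []
LOAD_FAST q → push 6084. Stack: [6084]
LOAD_CONST → push 2. Stack: [6084, 2]
BINARY_OP >> → 6084 >> 2 = 1521. Stack: [1521]
LOAD_FAST p → push 0. Stack: [1521, 0]
BINARY_OP - → 1521 - 0 = 1521. Stack: [1521]
STORE_FAST k → k=1521. Stack: []
LOAD_FAST k → push 1521. Stack: [1521]
RETURN_VALUE → return 1521.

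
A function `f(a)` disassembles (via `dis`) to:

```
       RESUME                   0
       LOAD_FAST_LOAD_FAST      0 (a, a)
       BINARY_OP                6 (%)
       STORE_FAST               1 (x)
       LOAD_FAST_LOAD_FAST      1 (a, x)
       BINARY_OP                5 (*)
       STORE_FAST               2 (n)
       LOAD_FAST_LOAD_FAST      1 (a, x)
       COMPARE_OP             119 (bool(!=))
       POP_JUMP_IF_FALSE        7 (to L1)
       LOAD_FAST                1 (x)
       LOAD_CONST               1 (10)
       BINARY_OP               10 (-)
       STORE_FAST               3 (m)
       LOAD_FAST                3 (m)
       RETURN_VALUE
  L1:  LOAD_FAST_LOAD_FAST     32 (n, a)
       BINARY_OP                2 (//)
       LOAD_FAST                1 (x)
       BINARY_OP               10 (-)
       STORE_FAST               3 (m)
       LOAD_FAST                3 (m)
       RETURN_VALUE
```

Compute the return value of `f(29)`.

-10

LOAD_FAST_LOAD_FAST a,a → push 29,29. Stack: [29, 29]
BINARY_OP % → 29 % 29 = 0. Stack: [0]
STORE_FAST x → x=0. Stack: []
LOAD_FAST_LOAD_FAST a,x → push 29,0. Stack: [29, 0]
BINARY_OP * → 29 * 0 = 0. Stack: [0]
STORE_FAST n → n=0. Stack: []
LOAD_FAST_LOAD_FAST a,x → push 29,0. Stack: [29, 0]
COMPARE_OP bool(!=) → 29 vs 0 = True. Stack: [True]
POP_JUMP_IF_FALSE → pop True; no jump. Stack: []
LOAD_FAST x → push 0. Stack: [0]
LOAD_CONST → push 10. Stack: [0, 10]
BINARY_OP - → 0 - 10 = -10. Stack: [-10]
STORE_FAST m → m=-10. Stack: []
LOAD_FAST m → push -10. Stack: [-10]
RETURN_VALUE → return -10.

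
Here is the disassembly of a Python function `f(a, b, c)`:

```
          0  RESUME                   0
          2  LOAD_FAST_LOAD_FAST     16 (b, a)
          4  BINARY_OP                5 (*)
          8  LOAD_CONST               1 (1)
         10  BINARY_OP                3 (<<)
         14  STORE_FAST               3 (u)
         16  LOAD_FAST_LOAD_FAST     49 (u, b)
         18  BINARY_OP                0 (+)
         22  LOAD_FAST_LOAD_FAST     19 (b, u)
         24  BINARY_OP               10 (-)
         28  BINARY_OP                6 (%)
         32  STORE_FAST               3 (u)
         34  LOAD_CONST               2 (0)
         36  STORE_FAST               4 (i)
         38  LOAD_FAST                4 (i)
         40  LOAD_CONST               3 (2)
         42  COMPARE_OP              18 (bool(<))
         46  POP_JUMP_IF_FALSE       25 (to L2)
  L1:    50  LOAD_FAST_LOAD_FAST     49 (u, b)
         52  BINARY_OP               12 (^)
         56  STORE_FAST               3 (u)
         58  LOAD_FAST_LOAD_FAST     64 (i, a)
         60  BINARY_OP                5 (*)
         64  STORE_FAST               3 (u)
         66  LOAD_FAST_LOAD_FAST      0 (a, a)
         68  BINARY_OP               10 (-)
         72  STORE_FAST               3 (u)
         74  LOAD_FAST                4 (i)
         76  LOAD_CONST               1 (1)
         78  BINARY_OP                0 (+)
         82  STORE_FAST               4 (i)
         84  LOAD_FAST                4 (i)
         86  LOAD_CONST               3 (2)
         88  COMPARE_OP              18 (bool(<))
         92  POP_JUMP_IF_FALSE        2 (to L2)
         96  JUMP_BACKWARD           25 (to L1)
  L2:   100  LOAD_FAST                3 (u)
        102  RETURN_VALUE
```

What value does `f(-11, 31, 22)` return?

LOAD_FAST_LOAD_FAST b,a → push 31,-11. Stack: [31, -11]
BINARY_OP * → 31 * -11 = -341. Stack: [-341]
LOAD_CONST → push 1. Stack: [-341, 1]
BINARY_OP << → -341 << 1 = -682. Stack: [-682]
STORE_FAST u → u=-682. Stack: []
LOAD_FAST_LOAD_FAST u,b → push -682,31. Stack: [-682, 31]
BINARY_OP + → -682 + 31 = -651. Stack: [-651]
LOAD_FAST_LOAD_FAST b,u → push 31,-682. Stack: [-651, 31, -682]
BINARY_OP - → 31 - -682 = 713. Stack: [-651, 713]
BINARY_OP % → -651 % 713 = 62. Stack: [62]
STORE_FAST u → u=62. Stack: []
LOAD_CONST → push 0. Stack: [0]
STORE_FAST i → i=0. Stack: []
LOAD_FAST i → push 0. Stack: [0]
LOAD_CONST → push 2. Stack: [0, 2]
COMPARE_OP bool(<) → 0 vs 2 = True. Stack: [True]
POP_JUMP_IF_FALSE → pop True; no jump. Stack: []
LOAD_FAST_LOAD_FAST u,b → push 62,31. Stack: [62, 31]
BINARY_OP ^ → 62 ^ 31 = 33. Stack: [33]
STORE_FAST u → u=33. Stack: []
LOAD_FAST_LOAD_FAST i,a → push 0,-11. Stack: [0, -11]
BINARY_OP * → 0 * -11 = 0. Stack: [0]
STORE_FAST u → u=0. Stack: []
LOAD_FAST_LOAD_FAST a,a → push -11,-11. Stack: [-11, -11]
BINARY_OP - → -11 - -11 = 0. Stack: [0]
STORE_FAST u → u=0. Stack: []
LOAD_FAST i → push 0. Stack: [0]
LOAD_CONST → push 1. Stack: [0, 1]
BINARY_OP + → 0 + 1 = 1. Stack: [1]
STORE_FAST i → i=1. Stack: []
LOAD_FAST i → push 1. Stack: [1]
LOAD_CONST → push 2. Stack: [1, 2]
COMPARE_OP bool(<) → 1 vs 2 = True. Stack: [True]
POP_JUMP_IF_FALSE → pop True; no jump. Stack: []
LOAD_FAST_LOAD_FAST u,b → push 0,31. Stack: [0, 31]
BINARY_OP ^ → 0 ^ 31 = 31. Stack: [31]
STORE_FAST u → u=31. Stack: []
LOAD_FAST_LOAD_FAST i,a → push 1,-11. Stack: [1, -11]
BINARY_OP * → 1 * -11 = -11. Stack: [-11]
STORE_FAST u → u=-11. Stack: []
LOAD_FAST_LOAD_FAST a,a → push -11,-11. Stack: [-11, -11]
BINARY_OP - → -11 - -11 = 0. Stack: [0]
STORE_FAST u → u=0. Stack: []
LOAD_FAST i → push 1. Stack: [1]
LOAD_CONST → push 1. Stack: [1, 1]
BINARY_OP + → 1 + 1 = 2. Stack: [2]
STORE_FAST i → i=2. Stack: []
LOAD_FAST i → push 2. Stack: [2]
LOAD_CONST → push 2. Stack: [2, 2]
COMPARE_OP bool(<) → 2 vs 2 = False. Stack: [False]
POP_JUMP_IF_FALSE → pop False; jump. Stack: []
LOAD_FAST u → push 0. Stack: [0]
RETURN_VALUE → return 0.

0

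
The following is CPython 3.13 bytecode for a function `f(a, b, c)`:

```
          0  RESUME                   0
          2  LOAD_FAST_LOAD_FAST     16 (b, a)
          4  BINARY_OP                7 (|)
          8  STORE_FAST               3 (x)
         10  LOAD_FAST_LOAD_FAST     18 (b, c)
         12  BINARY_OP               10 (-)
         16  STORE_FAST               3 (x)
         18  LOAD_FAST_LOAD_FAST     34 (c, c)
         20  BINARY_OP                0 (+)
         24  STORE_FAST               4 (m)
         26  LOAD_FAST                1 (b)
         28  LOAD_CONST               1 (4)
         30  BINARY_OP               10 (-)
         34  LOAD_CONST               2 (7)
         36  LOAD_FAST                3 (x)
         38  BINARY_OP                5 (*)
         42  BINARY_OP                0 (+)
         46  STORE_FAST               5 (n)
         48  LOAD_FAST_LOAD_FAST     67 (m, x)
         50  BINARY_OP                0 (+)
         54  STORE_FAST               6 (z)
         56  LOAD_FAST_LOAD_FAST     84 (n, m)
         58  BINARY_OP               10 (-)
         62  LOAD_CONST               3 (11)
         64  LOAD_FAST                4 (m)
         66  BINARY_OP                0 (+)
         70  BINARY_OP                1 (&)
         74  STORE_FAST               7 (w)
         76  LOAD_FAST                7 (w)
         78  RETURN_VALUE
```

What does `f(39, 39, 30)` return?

LOAD_FAST_LOAD_FAST b,a → push 39,39. Stack: [39, 39]
BINARY_OP | → 39 | 39 = 39. Stack: [39]
STORE_FAST x → x=39. Stack: []
LOAD_FAST_LOAD_FAST b,c → push 39,30. Stack: [39, 30]
BINARY_OP - → 39 - 30 = 9. Stack: [9]
STORE_FAST x → x=9. Stack: []
LOAD_FAST_LOAD_FAST c,c → push 30,30. Stack: [30, 30]
BINARY_OP + → 30 + 30 = 60. Stack: [60]
STORE_FAST m → m=60. Stack: []
LOAD_FAST b → push 39. Stack: [39]
LOAD_CONST → push 4. Stack: [39, 4]
BINARY_OP - → 39 - 4 = 35. Stack: [35]
LOAD_CONST → push 7. Stack: [35, 7]
LOAD_FAST x → push 9. Stack: [35, 7, 9]
BINARY_OP * → 7 * 9 = 63. Stack: [35, 63]
BINARY_OP + → 35 + 63 = 98. Stack: [98]
STORE_FAST n → n=98. Stack: []
LOAD_FAST_LOAD_FAST m,x → push 60,9. Stack: [60, 9]
BINARY_OP + → 60 + 9 = 69. Stack: [69]
STORE_FAST z → z=69. Stack: []
LOAD_FAST_LOAD_FAST n,m → push 98,60. Stack: [98, 60]
BINARY_OP - → 98 - 60 = 38. Stack: [38]
LOAD_CONST → push 11. Stack: [38, 11]
LOAD_FAST m → push 60. Stack: [38, 11, 60]
BINARY_OP + → 11 + 60 = 71. Stack: [38, 71]
BINARY_OP & → 38 & 71 = 6. Stack: [6]
STORE_FAST w → w=6. Stack: []
LOAD_FAST w → push 6. Stack: [6]
RETURN_VALUE → return 6.

6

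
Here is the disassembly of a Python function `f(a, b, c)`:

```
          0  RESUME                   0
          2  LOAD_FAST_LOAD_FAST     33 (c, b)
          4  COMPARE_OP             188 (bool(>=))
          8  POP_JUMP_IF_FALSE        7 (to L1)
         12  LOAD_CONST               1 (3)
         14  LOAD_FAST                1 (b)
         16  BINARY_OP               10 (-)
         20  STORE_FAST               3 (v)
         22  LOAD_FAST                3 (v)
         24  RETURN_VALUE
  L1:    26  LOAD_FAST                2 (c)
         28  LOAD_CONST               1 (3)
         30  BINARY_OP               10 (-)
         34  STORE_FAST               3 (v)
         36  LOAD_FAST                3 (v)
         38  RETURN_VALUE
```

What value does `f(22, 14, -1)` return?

LOAD_FAST_LOAD_FAST c,b → push -1,14. Stack: [-1, 14]
COMPARE_OP bool(>=) → -1 vs 14 = False. Stack: [False]
POP_JUMP_IF_FALSE → pop False; jump. Stack: []
LOAD_FAST c → push -1. Stack: [-1]
LOAD_CONST → push 3. Stack: [-1, 3]
BINARY_OP - → -1 - 3 = -4. Stack: [-4]
STORE_FAST v → v=-4. Stack: []
LOAD_FAST v → push -4. Stack: [-4]
RETURN_VALUE → return -4.

-4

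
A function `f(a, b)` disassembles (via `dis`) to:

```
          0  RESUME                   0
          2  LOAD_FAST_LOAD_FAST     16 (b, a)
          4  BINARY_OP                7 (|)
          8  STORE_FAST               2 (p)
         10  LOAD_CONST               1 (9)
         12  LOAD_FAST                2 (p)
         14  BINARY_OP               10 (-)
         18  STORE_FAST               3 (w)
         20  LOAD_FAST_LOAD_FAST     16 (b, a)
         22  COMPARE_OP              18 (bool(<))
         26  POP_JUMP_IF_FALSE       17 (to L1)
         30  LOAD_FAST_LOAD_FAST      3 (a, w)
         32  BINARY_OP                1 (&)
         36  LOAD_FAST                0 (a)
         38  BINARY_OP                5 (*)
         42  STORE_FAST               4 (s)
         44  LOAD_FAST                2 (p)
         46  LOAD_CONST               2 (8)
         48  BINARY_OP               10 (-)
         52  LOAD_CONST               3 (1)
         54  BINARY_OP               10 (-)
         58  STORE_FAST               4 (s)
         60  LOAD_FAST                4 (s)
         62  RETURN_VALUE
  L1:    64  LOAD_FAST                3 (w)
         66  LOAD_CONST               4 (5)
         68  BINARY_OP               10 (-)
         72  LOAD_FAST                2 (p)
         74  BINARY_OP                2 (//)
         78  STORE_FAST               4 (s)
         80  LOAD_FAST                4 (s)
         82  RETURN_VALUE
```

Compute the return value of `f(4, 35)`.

-1

LOAD_FAST_LOAD_FAST b,a → push 35,4. Stack: [35, 4]
BINARY_OP | → 35 | 4 = 39. Stack: [39]
STORE_FAST p → p=39. Stack: []
LOAD_CONST → push 9. Stack: [9]
LOAD_FAST p → push 39. Stack: [9, 39]
BINARY_OP - → 9 - 39 = -30. Stack: [-30]
STORE_FAST w → w=-30. Stack: []
LOAD_FAST_LOAD_FAST b,a → push 35,4. Stack: [35, 4]
COMPARE_OP bool(<) → 35 vs 4 = False. Stack: [False]
POP_JUMP_IF_FALSE → pop False; jump. Stack: []
LOAD_FAST w → push -30. Stack: [-30]
LOAD_CONST → push 5. Stack: [-30, 5]
BINARY_OP - → -30 - 5 = -35. Stack: [-35]
LOAD_FAST p → push 39. Stack: [-35, 39]
BINARY_OP // → -35 // 39 = -1. Stack: [-1]
STORE_FAST s → s=-1. Stack: []
LOAD_FAST s → push -1. Stack: [-1]
RETURN_VALUE → return -1.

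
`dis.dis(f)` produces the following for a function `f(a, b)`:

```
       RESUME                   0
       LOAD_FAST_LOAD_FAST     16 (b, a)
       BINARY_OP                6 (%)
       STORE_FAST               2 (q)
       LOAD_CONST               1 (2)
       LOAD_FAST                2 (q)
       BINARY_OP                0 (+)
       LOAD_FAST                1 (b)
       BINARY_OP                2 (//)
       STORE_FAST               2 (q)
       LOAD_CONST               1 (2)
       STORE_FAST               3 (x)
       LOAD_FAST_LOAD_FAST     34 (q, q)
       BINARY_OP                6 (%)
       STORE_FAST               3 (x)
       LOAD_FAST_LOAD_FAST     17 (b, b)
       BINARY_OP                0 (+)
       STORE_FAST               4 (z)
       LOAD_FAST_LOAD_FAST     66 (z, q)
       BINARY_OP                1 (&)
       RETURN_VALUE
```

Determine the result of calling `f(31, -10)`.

-20

LOAD_FAST_LOAD_FAST b,a → push -10,31. Stack: [-10, 31]
BINARY_OP % → -10 % 31 = 21. Stack: [21]
STORE_FAST q → q=21. Stack: []
LOAD_CONST → push 2. Stack: [2]
LOAD_FAST q → push 21. Stack: [2, 21]
BINARY_OP + → 2 + 21 = 23. Stack: [23]
LOAD_FAST b → push -10. Stack: [23, -10]
BINARY_OP // → 23 // -10 = -3. Stack: [-3]
STORE_FAST q → q=-3. Stack: []
LOAD_CONST → push 2. Stack: [2]
STORE_FAST x → x=2. Stack: []
LOAD_FAST_LOAD_FAST q,q → push -3,-3. Stack: [-3, -3]
BINARY_OP % → -3 % -3 = 0. Stack: [0]
STORE_FAST x → x=0. Stack: []
LOAD_FAST_LOAD_FAST b,b → push -10,-10. Stack: [-10, -10]
BINARY_OP + → -10 + -10 = -20. Stack: [-20]
STORE_FAST z → z=-20. Stack: []
LOAD_FAST_LOAD_FAST z,q → push -20,-3. Stack: [-20, -3]
BINARY_OP & → -20 & -3 = -20. Stack: [-20]
RETURN_VALUE → return -20.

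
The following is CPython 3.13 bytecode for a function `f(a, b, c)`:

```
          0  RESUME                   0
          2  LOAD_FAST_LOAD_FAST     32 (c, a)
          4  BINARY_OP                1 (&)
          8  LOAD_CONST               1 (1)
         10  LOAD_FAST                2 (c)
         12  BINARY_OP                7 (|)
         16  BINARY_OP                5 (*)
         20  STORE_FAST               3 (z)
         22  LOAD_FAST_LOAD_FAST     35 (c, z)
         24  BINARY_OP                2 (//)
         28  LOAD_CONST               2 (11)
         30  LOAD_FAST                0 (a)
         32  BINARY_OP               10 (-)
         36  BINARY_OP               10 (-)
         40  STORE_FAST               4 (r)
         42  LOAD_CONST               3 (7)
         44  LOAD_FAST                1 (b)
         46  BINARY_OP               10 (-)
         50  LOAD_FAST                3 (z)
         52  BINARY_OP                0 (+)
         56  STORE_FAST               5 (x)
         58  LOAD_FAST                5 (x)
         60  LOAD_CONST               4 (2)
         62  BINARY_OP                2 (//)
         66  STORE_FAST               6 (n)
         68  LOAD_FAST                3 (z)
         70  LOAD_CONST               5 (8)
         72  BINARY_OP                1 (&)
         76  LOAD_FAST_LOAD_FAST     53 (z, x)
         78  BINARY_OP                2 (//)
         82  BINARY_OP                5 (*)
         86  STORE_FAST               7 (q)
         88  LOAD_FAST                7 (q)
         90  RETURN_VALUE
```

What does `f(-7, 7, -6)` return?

LOAD_FAST_LOAD_FAST c,a → push -6,-7. Stack: [-6, -7]
BINARY_OP & → -6 & -7 = -8. Stack: [-8]
LOAD_CONST → push 1. Stack: [-8, 1]
LOAD_FAST c → push -6. Stack: [-8, 1, -6]
BINARY_OP | → 1 | -6 = -5. Stack: [-8, -5]
BINARY_OP * → -8 * -5 = 40. Stack: [40]
STORE_FAST z → z=40. Stack: []
LOAD_FAST_LOAD_FAST c,z → push -6,40. Stack: [-6, 40]
BINARY_OP // → -6 // 40 = -1. Stack: [-1]
LOAD_CONST → push 11. Stack: [-1, 11]
LOAD_FAST a → push -7. Stack: [-1, 11, -7]
BINARY_OP - → 11 - -7 = 18. Stack: [-1, 18]
BINARY_OP - → -1 - 18 = -19. Stack: [-19]
STORE_FAST r → r=-19. Stack: []
LOAD_CONST → push 7. Stack: [7]
LOAD_FAST b → push 7. Stack: [7, 7]
BINARY_OP - → 7 - 7 = 0. Stack: [0]
LOAD_FAST z → push 40. Stack: [0, 40]
BINARY_OP + → 0 + 40 = 40. Stack: [40]
STORE_FAST x → x=40. Stack: []
LOAD_FAST x → push 40. Stack: [40]
LOAD_CONST → push 2. Stack: [40, 2]
BINARY_OP // → 40 // 2 = 20. Stack: [20]
STORE_FAST n → n=20. Stack: []
LOAD_FAST z → push 40. Stack: [40]
LOAD_CONST → push 8. Stack: [40, 8]
BINARY_OP & → 40 & 8 = 8. Stack: [8]
LOAD_FAST_LOAD_FAST z,x → push 40,40. Stack: [8, 40, 40]
BINARY_OP // → 40 // 40 = 1. Stack: [8, 1]
BINARY_OP * → 8 * 1 = 8. Stack: [8]
STORE_FAST q → q=8. Stack: []
LOAD_FAST q → push 8. Stack: [8]
RETURN_VALUE → return 8.

8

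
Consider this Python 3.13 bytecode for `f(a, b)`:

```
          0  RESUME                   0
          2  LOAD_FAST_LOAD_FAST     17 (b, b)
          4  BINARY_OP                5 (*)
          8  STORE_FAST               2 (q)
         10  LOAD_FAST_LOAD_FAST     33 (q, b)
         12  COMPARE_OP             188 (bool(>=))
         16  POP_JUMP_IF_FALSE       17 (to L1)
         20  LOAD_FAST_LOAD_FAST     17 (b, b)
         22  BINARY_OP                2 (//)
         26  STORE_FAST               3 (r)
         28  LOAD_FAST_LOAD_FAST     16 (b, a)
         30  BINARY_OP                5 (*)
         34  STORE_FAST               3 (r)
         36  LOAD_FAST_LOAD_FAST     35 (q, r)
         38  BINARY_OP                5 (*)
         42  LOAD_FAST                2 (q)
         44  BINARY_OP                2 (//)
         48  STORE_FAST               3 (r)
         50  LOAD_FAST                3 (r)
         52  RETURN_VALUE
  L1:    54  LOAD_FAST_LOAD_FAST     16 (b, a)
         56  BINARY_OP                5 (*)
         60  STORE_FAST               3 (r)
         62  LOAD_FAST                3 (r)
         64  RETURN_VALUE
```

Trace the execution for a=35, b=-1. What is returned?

-35

LOAD_FAST_LOAD_FAST b,b → push -1,-1. Stack: [-1, -1]
BINARY_OP * → -1 * -1 = 1. Stack: [1]
STORE_FAST q → q=1. Stack: []
LOAD_FAST_LOAD_FAST q,b → push 1,-1. Stack: [1, -1]
COMPARE_OP bool(>=) → 1 vs -1 = True. Stack: [True]
POP_JUMP_IF_FALSE → pop True; no jump. Stack: []
LOAD_FAST_LOAD_FAST b,b → push -1,-1. Stack: [-1, -1]
BINARY_OP // → -1 // -1 = 1. Stack: [1]
STORE_FAST r → r=1. Stack: []
LOAD_FAST_LOAD_FAST b,a → push -1,35. Stack: [-1, 35]
BINARY_OP * → -1 * 35 = -35. Stack: [-35]
STORE_FAST r → r=-35. Stack: []
LOAD_FAST_LOAD_FAST q,r → push 1,-35. Stack: [1, -35]
BINARY_OP * → 1 * -35 = -35. Stack: [-35]
LOAD_FAST q → push 1. Stack: [-35, 1]
BINARY_OP // → -35 // 1 = -35. Stack: [-35]
STORE_FAST r → r=-35. Stack: []
LOAD_FAST r → push -35. Stack: [-35]
RETURN_VALUE → return -35.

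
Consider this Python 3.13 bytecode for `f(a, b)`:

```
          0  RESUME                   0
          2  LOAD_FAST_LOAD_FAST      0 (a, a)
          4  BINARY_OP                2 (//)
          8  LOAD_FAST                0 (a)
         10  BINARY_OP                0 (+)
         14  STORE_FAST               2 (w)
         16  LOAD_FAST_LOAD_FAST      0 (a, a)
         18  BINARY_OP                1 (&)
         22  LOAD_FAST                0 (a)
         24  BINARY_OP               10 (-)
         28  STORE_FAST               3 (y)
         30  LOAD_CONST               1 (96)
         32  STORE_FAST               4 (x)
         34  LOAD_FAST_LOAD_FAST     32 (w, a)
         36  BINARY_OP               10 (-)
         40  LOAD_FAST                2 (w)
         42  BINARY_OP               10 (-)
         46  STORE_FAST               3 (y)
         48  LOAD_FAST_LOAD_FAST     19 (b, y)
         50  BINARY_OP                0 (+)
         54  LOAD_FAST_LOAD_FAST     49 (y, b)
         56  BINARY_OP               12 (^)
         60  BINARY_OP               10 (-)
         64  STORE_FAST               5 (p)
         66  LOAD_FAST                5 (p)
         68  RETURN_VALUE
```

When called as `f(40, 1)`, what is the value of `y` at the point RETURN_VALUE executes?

-40

LOAD_FAST_LOAD_FAST a,a → push 40,40. Stack: [40, 40]
BINARY_OP // → 40 // 40 = 1. Stack: [1]
LOAD_FAST a → push 40. Stack: [1, 40]
BINARY_OP + → 1 + 40 = 41. Stack: [41]
STORE_FAST w → w=41. Stack: []
LOAD_FAST_LOAD_FAST a,a → push 40,40. Stack: [40, 40]
BINARY_OP & → 40 & 40 = 40. Stack: [40]
LOAD_FAST a → push 40. Stack: [40, 40]
BINARY_OP - → 40 - 40 = 0. Stack: [0]
STORE_FAST y → y=0. Stack: []
LOAD_CONST → push 96. Stack: [96]
STORE_FAST x → x=96. Stack: []
LOAD_FAST_LOAD_FAST w,a → push 41,40. Stack: [41, 40]
BINARY_OP - → 41 - 40 = 1. Stack: [1]
LOAD_FAST w → push 41. Stack: [1, 41]
BINARY_OP - → 1 - 41 = -40. Stack: [-40]
STORE_FAST y → y=-40. Stack: []
LOAD_FAST_LOAD_FAST b,y → push 1,-40. Stack: [1, -40]
BINARY_OP + → 1 + -40 = -39. Stack: [-39]
LOAD_FAST_LOAD_FAST y,b → push -40,1. Stack: [-39, -40, 1]
BINARY_OP ^ → -40 ^ 1 = -39. Stack: [-39, -39]
BINARY_OP - → -39 - -39 = 0. Stack: [0]
STORE_FAST p → p=0. Stack: []
LOAD_FAST p → push 0. Stack: [0]
RETURN_VALUE → return 0.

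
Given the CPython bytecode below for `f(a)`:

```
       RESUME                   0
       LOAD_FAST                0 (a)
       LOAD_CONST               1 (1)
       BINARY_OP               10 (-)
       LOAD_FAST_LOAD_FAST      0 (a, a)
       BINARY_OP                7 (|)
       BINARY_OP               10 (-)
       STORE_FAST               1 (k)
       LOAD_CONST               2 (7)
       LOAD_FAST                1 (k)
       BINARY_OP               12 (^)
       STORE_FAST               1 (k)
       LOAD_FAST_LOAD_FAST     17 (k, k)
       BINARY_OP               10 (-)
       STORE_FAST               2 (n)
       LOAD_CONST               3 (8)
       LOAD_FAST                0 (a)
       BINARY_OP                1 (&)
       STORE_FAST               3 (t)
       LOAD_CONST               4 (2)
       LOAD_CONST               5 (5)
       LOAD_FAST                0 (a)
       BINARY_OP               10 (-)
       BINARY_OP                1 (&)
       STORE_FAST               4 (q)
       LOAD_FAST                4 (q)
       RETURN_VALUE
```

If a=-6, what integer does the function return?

LOAD_FAST a → push -6. Stack: [-6]
LOAD_CONST → push 1. Stack: [-6, 1]
BINARY_OP - → -6 - 1 = -7. Stack: [-7]
LOAD_FAST_LOAD_FAST a,a → push -6,-6. Stack: [-7, -6, -6]
BINARY_OP | → -6 | -6 = -6. Stack: [-7, -6]
BINARY_OP - → -7 - -6 = -1. Stack: [-1]
STORE_FAST k → k=-1. Stack: []
LOAD_CONST → push 7. Stack: [7]
LOAD_FAST k → push -1. Stack: [7, -1]
BINARY_OP ^ → 7 ^ -1 = -8. Stack: [-8]
STORE_FAST k → k=-8. Stack: []
LOAD_FAST_LOAD_FAST k,k → push -8,-8. Stack: [-8, -8]
BINARY_OP - → -8 - -8 = 0. Stack: [0]
STORE_FAST n → n=0. Stack: []
LOAD_CONST → push 8. Stack: [8]
LOAD_FAST a → push -6. Stack: [8, -6]
BINARY_OP & → 8 & -6 = 8. Stack: [8]
STORE_FAST t → t=8. Stack: []
LOAD_CONST → push 2. Stack: [2]
LOAD_CONST → push 5. Stack: [2, 5]
LOAD_FAST a → push -6. Stack: [2, 5, -6]
BINARY_OP - → 5 - -6 = 11. Stack: [2, 11]
BINARY_OP & → 2 & 11 = 2. Stack: [2]
STORE_FAST q → q=2. Stack: []
LOAD_FAST q → push 2. Stack: [2]
RETURN_VALUE → return 2.

2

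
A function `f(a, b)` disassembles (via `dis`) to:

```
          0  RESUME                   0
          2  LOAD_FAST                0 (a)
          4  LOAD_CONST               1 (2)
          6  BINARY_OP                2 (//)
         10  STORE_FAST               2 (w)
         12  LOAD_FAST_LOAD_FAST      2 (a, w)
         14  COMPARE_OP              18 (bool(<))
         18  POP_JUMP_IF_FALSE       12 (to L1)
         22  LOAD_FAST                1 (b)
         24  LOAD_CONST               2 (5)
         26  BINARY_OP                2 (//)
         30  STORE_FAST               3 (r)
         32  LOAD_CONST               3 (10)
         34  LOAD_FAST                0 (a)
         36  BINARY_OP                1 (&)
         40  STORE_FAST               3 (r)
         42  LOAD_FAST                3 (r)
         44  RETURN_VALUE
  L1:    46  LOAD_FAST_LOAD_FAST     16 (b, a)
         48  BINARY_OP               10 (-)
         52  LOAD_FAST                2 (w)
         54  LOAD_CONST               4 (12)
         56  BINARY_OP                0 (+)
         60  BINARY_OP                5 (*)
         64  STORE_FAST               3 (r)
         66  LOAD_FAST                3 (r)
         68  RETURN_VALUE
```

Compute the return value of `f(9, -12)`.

-336

LOAD_FAST a → push 9. Stack: [9]
LOAD_CONST → push 2. Stack: [9, 2]
BINARY_OP // → 9 // 2 = 4. Stack: [4]
STORE_FAST w → w=4. Stack: []
LOAD_FAST_LOAD_FAST a,w → push 9,4. Stack: [9, 4]
COMPARE_OP bool(<) → 9 vs 4 = False. Stack: [False]
POP_JUMP_IF_FALSE → pop False; jump. Stack: []
LOAD_FAST_LOAD_FAST b,a → push -12,9. Stack: [-12, 9]
BINARY_OP - → -12 - 9 = -21. Stack: [-21]
LOAD_FAST w → push 4. Stack: [-21, 4]
LOAD_CONST → push 12. Stack: [-21, 4, 12]
BINARY_OP + → 4 + 12 = 16. Stack: [-21, 16]
BINARY_OP * → -21 * 16 = -336. Stack: [-336]
STORE_FAST r → r=-336. Stack: []
LOAD_FAST r → push -336. Stack: [-336]
RETURN_VALUE → return -336.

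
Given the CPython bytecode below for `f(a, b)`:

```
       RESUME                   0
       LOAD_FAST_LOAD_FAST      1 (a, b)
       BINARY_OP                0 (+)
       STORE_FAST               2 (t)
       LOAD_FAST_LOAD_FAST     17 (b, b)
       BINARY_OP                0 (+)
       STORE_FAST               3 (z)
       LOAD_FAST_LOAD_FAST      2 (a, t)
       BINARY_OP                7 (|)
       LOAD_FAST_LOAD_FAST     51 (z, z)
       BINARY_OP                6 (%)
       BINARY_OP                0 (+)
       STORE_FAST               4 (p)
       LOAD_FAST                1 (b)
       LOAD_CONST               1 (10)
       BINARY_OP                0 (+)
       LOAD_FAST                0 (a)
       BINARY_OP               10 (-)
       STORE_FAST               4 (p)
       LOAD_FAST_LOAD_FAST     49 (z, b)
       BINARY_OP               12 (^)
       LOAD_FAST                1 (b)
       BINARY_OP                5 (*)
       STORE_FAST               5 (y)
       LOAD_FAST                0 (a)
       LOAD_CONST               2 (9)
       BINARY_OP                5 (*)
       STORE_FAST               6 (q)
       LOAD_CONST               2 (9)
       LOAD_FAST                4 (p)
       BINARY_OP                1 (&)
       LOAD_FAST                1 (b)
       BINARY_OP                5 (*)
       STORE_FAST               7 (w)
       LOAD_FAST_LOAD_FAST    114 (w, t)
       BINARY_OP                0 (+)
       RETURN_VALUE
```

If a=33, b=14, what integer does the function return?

LOAD_FAST_LOAD_FAST a,b → push 33,14. Stack: [33, 14]
BINARY_OP + → 33 + 14 = 47. Stack: [47]
STORE_FAST t → t=47. Stack: []
LOAD_FAST_LOAD_FAST b,b → push 14,14. Stack: [14, 14]
BINARY_OP + → 14 + 14 = 28. Stack: [28]
STORE_FAST z → z=28. Stack: []
LOAD_FAST_LOAD_FAST a,t → push 33,47. Stack: [33, 47]
BINARY_OP | → 33 | 47 = 47. Stack: [47]
LOAD_FAST_LOAD_FAST z,z → push 28,28. Stack: [47, 28, 28]
BINARY_OP % → 28 % 28 = 0. Stack: [47, 0]
BINARY_OP + → 47 + 0 = 47. Stack: [47]
STORE_FAST p → p=47. Stack: []
LOAD_FAST b → push 14. Stack: [14]
LOAD_CONST → push 10. Stack: [14, 10]
BINARY_OP + → 14 + 10 = 24. Stack: [24]
LOAD_FAST a → push 33. Stack: [24, 33]
BINARY_OP - → 24 - 33 = -9. Stack: [-9]
STORE_FAST p → p=-9. Stack: []
LOAD_FAST_LOAD_FAST z,b → push 28,14. Stack: [28, 14]
BINARY_OP ^ → 28 ^ 14 = 18. Stack: [18]
LOAD_FAST b → push 14. Stack: [18, 14]
BINARY_OP * → 18 * 14 = 252. Stack: [252]
STORE_FAST y → y=252. Stack: []
LOAD_FAST a → push 33. Stack: [33]
LOAD_CONST → push 9. Stack: [33, 9]
BINARY_OP * → 33 * 9 = 297. Stack: [297]
STORE_FAST q → q=297. Stack: []
LOAD_CONST → push 9. Stack: [9]
LOAD_FAST p → push -9. Stack: [9, -9]
BINARY_OP & → 9 & -9 = 1. Stack: [1]
LOAD_FAST b → push 14. Stack: [1, 14]
BINARY_OP * → 1 * 14 = 14. Stack: [14]
STORE_FAST w → w=14. Stack: []
LOAD_FAST_LOAD_FAST w,t → push 14,47. Stack: [14, 47]
BINARY_OP + → 14 + 47 = 61. Stack: [61]
RETURN_VALUE → return 61.

61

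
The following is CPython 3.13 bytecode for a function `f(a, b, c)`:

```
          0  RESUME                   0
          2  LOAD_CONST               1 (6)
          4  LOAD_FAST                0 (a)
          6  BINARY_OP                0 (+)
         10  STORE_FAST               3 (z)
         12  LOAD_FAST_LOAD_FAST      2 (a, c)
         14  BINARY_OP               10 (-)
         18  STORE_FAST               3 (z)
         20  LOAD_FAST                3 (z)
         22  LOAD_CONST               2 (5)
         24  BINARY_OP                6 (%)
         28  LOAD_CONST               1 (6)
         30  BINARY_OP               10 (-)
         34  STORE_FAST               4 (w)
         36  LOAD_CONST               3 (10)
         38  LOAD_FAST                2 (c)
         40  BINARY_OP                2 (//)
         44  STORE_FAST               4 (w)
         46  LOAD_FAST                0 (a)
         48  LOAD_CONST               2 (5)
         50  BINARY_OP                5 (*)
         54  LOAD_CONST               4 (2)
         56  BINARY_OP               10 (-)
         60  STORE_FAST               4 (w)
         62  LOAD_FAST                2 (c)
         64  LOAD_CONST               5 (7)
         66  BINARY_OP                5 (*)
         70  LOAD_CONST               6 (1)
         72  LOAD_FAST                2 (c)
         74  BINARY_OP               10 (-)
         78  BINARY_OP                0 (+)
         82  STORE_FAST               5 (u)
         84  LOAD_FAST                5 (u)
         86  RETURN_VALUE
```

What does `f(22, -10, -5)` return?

LOAD_CONST → push 6. Stack: [6]
LOAD_FAST a → push 22. Stack: [6, 22]
BINARY_OP + → 6 + 22 = 28. Stack: [28]
STORE_FAST z → z=28. Stack: []
LOAD_FAST_LOAD_FAST a,c → push 22,-5. Stack: [22, -5]
BINARY_OP - → 22 - -5 = 27. Stack: [27]
STORE_FAST z → z=27. Stack: []
LOAD_FAST z → push 27. Stack: [27]
LOAD_CONST → push 5. Stack: [27, 5]
BINARY_OP % → 27 % 5 = 2. Stack: [2]
LOAD_CONST → push 6. Stack: [2, 6]
BINARY_OP - → 2 - 6 = -4. Stack: [-4]
STORE_FAST w → w=-4. Stack: []
LOAD_CONST → push 10. Stack: [10]
LOAD_FAST c → push -5. Stack: [10, -5]
BINARY_OP // → 10 // -5 = -2. Stack: [-2]
STORE_FAST w → w=-2. Stack: []
LOAD_FAST a → push 22. Stack: [22]
LOAD_CONST → push 5. Stack: [22, 5]
BINARY_OP * → 22 * 5 = 110. Stack: [110]
LOAD_CONST → push 2. Stack: [110, 2]
BINARY_OP - → 110 - 2 = 108. Stack: [108]
STORE_FAST w → w=108. Stack: []
LOAD_FAST c → push -5. Stack: [-5]
LOAD_CONST → push 7. Stack: [-5, 7]
BINARY_OP * → -5 * 7 = -35. Stack: [-35]
LOAD_CONST → push 1. Stack: [-35, 1]
LOAD_FAST c → push -5. Stack: [-35, 1, -5]
BINARY_OP - → 1 - -5 = 6. Stack: [-35, 6]
BINARY_OP + → -35 + 6 = -29. Stack: [-29]
STORE_FAST u → u=-29. Stack: []
LOAD_FAST u → push -29. Stack: [-29]
RETURN_VALUE → return -29.

-29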